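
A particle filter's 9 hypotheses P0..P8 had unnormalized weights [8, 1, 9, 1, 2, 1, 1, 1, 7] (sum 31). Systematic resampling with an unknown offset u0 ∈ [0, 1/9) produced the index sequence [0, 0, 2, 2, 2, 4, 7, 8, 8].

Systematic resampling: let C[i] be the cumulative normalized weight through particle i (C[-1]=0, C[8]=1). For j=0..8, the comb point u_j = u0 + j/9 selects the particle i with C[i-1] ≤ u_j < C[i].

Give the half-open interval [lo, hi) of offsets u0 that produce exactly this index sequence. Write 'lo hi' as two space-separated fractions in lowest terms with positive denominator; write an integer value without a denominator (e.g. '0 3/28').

7/93 10/93

C = [8/31, 9/31, 18/31, 19/31, 21/31, 22/31, 23/31, 24/31, 1]
j=0 picked index 0: u0 ∈ [0, 8/31)
j=1 picked index 0: u0 ∈ [-1/9, 41/279)
j=2 picked index 2: u0 ∈ [19/279, 100/279)
j=3 picked index 2: u0 ∈ [-4/93, 23/93)
j=4 picked index 2: u0 ∈ [-43/279, 38/279)
j=5 picked index 4: u0 ∈ [16/279, 34/279)
j=6 picked index 7: u0 ∈ [7/93, 10/93)
j=7 picked index 8: u0 ∈ [-1/279, 2/9)
j=8 picked index 8: u0 ∈ [-32/279, 1/9)
intersection: [7/93, 10/93)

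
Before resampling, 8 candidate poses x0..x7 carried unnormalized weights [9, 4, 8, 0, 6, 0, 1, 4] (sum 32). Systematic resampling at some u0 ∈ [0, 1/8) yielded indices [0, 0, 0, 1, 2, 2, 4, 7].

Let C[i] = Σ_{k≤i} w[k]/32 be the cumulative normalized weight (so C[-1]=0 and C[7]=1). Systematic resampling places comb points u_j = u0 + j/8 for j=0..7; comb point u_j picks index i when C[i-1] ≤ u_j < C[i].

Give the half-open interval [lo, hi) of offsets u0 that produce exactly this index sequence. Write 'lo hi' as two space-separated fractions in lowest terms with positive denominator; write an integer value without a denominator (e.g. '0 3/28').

C = [9/32, 13/32, 21/32, 21/32, 27/32, 27/32, 7/8, 1]
j=0 picked index 0: u0 ∈ [0, 9/32)
j=1 picked index 0: u0 ∈ [-1/8, 5/32)
j=2 picked index 0: u0 ∈ [-1/4, 1/32)
j=3 picked index 1: u0 ∈ [-3/32, 1/32)
j=4 picked index 2: u0 ∈ [-3/32, 5/32)
j=5 picked index 2: u0 ∈ [-7/32, 1/32)
j=6 picked index 4: u0 ∈ [-3/32, 3/32)
j=7 picked index 7: u0 ∈ [0, 1/8)
intersection: [0, 1/32)

0 1/32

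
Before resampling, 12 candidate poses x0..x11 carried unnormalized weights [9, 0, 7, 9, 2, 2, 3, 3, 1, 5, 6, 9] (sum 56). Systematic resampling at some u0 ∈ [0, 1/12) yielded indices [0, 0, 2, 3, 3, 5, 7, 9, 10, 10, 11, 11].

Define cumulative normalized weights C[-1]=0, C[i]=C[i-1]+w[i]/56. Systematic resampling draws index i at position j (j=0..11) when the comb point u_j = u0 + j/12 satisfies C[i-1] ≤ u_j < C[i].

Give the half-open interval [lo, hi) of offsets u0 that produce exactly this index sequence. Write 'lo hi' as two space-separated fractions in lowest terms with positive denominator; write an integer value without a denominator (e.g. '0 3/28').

C = [9/56, 9/56, 2/7, 25/56, 27/56, 29/56, 4/7, 5/8, 9/14, 41/56, 47/56, 1]
j=0 picked index 0: u0 ∈ [0, 9/56)
j=1 picked index 0: u0 ∈ [-1/12, 13/168)
j=2 picked index 2: u0 ∈ [-1/168, 5/42)
j=3 picked index 3: u0 ∈ [1/28, 11/56)
j=4 picked index 3: u0 ∈ [-1/21, 19/168)
j=5 picked index 5: u0 ∈ [11/168, 17/168)
j=6 picked index 7: u0 ∈ [1/14, 1/8)
j=7 picked index 9: u0 ∈ [5/84, 25/168)
j=8 picked index 10: u0 ∈ [11/168, 29/168)
j=9 picked index 10: u0 ∈ [-1/56, 5/56)
j=10 picked index 11: u0 ∈ [1/168, 1/6)
j=11 picked index 11: u0 ∈ [-13/168, 1/12)
intersection: [1/14, 13/168)

1/14 13/168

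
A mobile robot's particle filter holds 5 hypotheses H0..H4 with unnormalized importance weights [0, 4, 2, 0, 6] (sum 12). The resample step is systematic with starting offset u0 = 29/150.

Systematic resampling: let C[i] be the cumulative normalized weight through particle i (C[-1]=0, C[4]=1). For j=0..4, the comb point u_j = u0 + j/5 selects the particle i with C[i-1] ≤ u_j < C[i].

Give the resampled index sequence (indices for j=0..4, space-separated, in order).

C = [0, 1/3, 1/2, 1/2, 1]
j=0: u_0=29/150 ∈ [0, 1/3) → index 1
j=1: u_1=59/150 ∈ [1/3, 1/2) → index 2
j=2: u_2=89/150 ∈ [1/2, 1) → index 4
j=3: u_3=119/150 ∈ [1/2, 1) → index 4
j=4: u_4=149/150 ∈ [1/2, 1) → index 4

1 2 4 4 4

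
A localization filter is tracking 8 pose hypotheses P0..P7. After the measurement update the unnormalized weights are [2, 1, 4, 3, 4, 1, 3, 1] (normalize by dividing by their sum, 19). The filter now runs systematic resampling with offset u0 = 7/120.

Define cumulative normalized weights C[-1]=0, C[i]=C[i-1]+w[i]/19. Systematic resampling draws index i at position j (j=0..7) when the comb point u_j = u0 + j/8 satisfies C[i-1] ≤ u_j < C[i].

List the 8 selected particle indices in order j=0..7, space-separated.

0 2 2 3 4 4 6 6

C = [2/19, 3/19, 7/19, 10/19, 14/19, 15/19, 18/19, 1]
j=0: u_0=7/120 ∈ [0, 2/19) → index 0
j=1: u_1=11/60 ∈ [3/19, 7/19) → index 2
j=2: u_2=37/120 ∈ [3/19, 7/19) → index 2
j=3: u_3=13/30 ∈ [7/19, 10/19) → index 3
j=4: u_4=67/120 ∈ [10/19, 14/19) → index 4
j=5: u_5=41/60 ∈ [10/19, 14/19) → index 4
j=6: u_6=97/120 ∈ [15/19, 18/19) → index 6
j=7: u_7=14/15 ∈ [15/19, 18/19) → index 6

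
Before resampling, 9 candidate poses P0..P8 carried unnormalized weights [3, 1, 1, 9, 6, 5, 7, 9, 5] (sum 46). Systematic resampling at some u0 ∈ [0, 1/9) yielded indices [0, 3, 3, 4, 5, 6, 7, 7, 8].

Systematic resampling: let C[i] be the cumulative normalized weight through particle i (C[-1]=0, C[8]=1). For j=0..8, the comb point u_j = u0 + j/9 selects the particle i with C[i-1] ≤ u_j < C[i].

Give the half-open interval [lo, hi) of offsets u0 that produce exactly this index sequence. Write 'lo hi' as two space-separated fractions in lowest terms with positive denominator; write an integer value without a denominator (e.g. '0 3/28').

C = [3/46, 2/23, 5/46, 7/23, 10/23, 25/46, 16/23, 41/46, 1]
j=0 picked index 0: u0 ∈ [0, 3/46)
j=1 picked index 3: u0 ∈ [-1/414, 40/207)
j=2 picked index 3: u0 ∈ [-47/414, 17/207)
j=3 picked index 4: u0 ∈ [-2/69, 7/69)
j=4 picked index 5: u0 ∈ [-2/207, 41/414)
j=5 picked index 6: u0 ∈ [-5/414, 29/207)
j=6 picked index 7: u0 ∈ [2/69, 31/138)
j=7 picked index 7: u0 ∈ [-17/207, 47/414)
j=8 picked index 8: u0 ∈ [1/414, 1/9)
intersection: [2/69, 3/46)

2/69 3/46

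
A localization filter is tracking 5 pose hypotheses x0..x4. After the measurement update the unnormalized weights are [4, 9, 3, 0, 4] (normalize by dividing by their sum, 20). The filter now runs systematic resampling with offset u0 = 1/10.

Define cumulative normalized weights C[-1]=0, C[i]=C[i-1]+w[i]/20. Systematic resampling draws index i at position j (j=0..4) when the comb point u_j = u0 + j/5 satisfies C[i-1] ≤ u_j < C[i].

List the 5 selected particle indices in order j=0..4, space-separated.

C = [1/5, 13/20, 4/5, 4/5, 1]
j=0: u_0=1/10 ∈ [0, 1/5) → index 0
j=1: u_1=3/10 ∈ [1/5, 13/20) → index 1
j=2: u_2=1/2 ∈ [1/5, 13/20) → index 1
j=3: u_3=7/10 ∈ [13/20, 4/5) → index 2
j=4: u_4=9/10 ∈ [4/5, 1) → index 4

0 1 1 2 4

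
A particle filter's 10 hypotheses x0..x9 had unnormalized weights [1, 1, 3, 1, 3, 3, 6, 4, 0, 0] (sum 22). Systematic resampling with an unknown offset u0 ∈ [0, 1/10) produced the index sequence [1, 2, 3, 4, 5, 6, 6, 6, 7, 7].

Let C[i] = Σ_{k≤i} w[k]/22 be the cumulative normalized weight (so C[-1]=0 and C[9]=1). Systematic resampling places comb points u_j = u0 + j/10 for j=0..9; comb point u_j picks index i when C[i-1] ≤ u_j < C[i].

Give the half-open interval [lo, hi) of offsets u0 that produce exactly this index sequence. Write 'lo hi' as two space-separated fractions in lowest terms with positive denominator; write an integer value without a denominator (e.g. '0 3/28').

C = [1/22, 1/11, 5/22, 3/11, 9/22, 6/11, 9/11, 1, 1, 1]
j=0 picked index 1: u0 ∈ [1/22, 1/11)
j=1 picked index 2: u0 ∈ [-1/110, 7/55)
j=2 picked index 3: u0 ∈ [3/110, 4/55)
j=3 picked index 4: u0 ∈ [-3/110, 6/55)
j=4 picked index 5: u0 ∈ [1/110, 8/55)
j=5 picked index 6: u0 ∈ [1/22, 7/22)
j=6 picked index 6: u0 ∈ [-3/55, 12/55)
j=7 picked index 6: u0 ∈ [-17/110, 13/110)
j=8 picked index 7: u0 ∈ [1/55, 1/5)
j=9 picked index 7: u0 ∈ [-9/110, 1/10)
intersection: [1/22, 4/55)

1/22 4/55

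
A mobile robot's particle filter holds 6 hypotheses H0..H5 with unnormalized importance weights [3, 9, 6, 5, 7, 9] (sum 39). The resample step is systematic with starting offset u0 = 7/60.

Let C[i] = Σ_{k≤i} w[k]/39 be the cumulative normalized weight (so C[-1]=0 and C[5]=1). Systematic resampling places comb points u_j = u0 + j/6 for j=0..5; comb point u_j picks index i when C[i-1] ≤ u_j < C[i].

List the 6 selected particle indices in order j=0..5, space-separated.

C = [1/13, 4/13, 6/13, 23/39, 10/13, 1]
j=0: u_0=7/60 ∈ [1/13, 4/13) → index 1
j=1: u_1=17/60 ∈ [1/13, 4/13) → index 1
j=2: u_2=9/20 ∈ [4/13, 6/13) → index 2
j=3: u_3=37/60 ∈ [23/39, 10/13) → index 4
j=4: u_4=47/60 ∈ [10/13, 1) → index 5
j=5: u_5=19/20 ∈ [10/13, 1) → index 5

1 1 2 4 5 5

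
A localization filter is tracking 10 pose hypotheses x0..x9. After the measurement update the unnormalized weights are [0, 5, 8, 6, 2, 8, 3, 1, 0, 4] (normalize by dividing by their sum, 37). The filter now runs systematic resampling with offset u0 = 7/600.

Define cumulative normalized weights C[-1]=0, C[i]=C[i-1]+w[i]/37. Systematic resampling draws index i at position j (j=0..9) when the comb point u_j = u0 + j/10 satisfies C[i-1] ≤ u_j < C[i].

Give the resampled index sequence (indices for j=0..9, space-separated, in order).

1 1 2 2 3 3 5 5 6 9

C = [0, 5/37, 13/37, 19/37, 21/37, 29/37, 32/37, 33/37, 33/37, 1]
j=0: u_0=7/600 ∈ [0, 5/37) → index 1
j=1: u_1=67/600 ∈ [0, 5/37) → index 1
j=2: u_2=127/600 ∈ [5/37, 13/37) → index 2
j=3: u_3=187/600 ∈ [5/37, 13/37) → index 2
j=4: u_4=247/600 ∈ [13/37, 19/37) → index 3
j=5: u_5=307/600 ∈ [13/37, 19/37) → index 3
j=6: u_6=367/600 ∈ [21/37, 29/37) → index 5
j=7: u_7=427/600 ∈ [21/37, 29/37) → index 5
j=8: u_8=487/600 ∈ [29/37, 32/37) → index 6
j=9: u_9=547/600 ∈ [33/37, 1) → index 9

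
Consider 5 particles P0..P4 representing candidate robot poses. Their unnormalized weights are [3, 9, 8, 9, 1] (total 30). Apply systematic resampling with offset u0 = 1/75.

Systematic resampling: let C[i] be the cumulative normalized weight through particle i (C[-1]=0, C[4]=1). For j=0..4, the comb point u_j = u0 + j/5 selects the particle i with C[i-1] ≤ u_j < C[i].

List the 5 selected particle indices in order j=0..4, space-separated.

0 1 2 2 3

C = [1/10, 2/5, 2/3, 29/30, 1]
j=0: u_0=1/75 ∈ [0, 1/10) → index 0
j=1: u_1=16/75 ∈ [1/10, 2/5) → index 1
j=2: u_2=31/75 ∈ [2/5, 2/3) → index 2
j=3: u_3=46/75 ∈ [2/5, 2/3) → index 2
j=4: u_4=61/75 ∈ [2/3, 29/30) → index 3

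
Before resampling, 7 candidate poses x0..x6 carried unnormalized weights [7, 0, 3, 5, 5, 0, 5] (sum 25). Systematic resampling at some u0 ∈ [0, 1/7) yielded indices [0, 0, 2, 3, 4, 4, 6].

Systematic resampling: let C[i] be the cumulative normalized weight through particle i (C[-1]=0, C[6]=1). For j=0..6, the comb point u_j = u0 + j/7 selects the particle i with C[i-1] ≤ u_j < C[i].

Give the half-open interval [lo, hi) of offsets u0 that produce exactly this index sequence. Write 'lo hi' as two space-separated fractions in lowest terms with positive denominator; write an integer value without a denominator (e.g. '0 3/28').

C = [7/25, 7/25, 2/5, 3/5, 4/5, 4/5, 1]
j=0 picked index 0: u0 ∈ [0, 7/25)
j=1 picked index 0: u0 ∈ [-1/7, 24/175)
j=2 picked index 2: u0 ∈ [-1/175, 4/35)
j=3 picked index 3: u0 ∈ [-1/35, 6/35)
j=4 picked index 4: u0 ∈ [1/35, 8/35)
j=5 picked index 4: u0 ∈ [-4/35, 3/35)
j=6 picked index 6: u0 ∈ [-2/35, 1/7)
intersection: [1/35, 3/35)

1/35 3/35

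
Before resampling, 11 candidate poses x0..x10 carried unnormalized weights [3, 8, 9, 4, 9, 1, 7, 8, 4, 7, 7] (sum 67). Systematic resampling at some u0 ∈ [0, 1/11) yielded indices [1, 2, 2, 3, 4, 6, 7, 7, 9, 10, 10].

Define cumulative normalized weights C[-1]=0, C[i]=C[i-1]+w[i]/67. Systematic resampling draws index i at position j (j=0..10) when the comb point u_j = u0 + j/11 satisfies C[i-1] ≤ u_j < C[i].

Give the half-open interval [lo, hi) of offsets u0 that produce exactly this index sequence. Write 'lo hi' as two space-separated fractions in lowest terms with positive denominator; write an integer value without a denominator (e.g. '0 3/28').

C = [3/67, 11/67, 20/67, 24/67, 33/67, 34/67, 41/67, 49/67, 53/67, 60/67, 1]
j=0 picked index 1: u0 ∈ [3/67, 11/67)
j=1 picked index 2: u0 ∈ [54/737, 153/737)
j=2 picked index 2: u0 ∈ [-13/737, 86/737)
j=3 picked index 3: u0 ∈ [19/737, 63/737)
j=4 picked index 4: u0 ∈ [-4/737, 95/737)
j=5 picked index 6: u0 ∈ [39/737, 116/737)
j=6 picked index 7: u0 ∈ [49/737, 137/737)
j=7 picked index 7: u0 ∈ [-18/737, 70/737)
j=8 picked index 9: u0 ∈ [47/737, 124/737)
j=9 picked index 10: u0 ∈ [57/737, 2/11)
j=10 picked index 10: u0 ∈ [-10/737, 1/11)
intersection: [57/737, 63/737)

57/737 63/737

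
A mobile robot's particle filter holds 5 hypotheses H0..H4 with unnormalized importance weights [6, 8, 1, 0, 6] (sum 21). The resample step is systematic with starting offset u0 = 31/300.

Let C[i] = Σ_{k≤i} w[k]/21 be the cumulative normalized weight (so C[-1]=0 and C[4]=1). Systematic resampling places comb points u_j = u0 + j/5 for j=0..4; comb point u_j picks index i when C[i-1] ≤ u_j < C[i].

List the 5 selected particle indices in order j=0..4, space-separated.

0 1 1 2 4

C = [2/7, 2/3, 5/7, 5/7, 1]
j=0: u_0=31/300 ∈ [0, 2/7) → index 0
j=1: u_1=91/300 ∈ [2/7, 2/3) → index 1
j=2: u_2=151/300 ∈ [2/7, 2/3) → index 1
j=3: u_3=211/300 ∈ [2/3, 5/7) → index 2
j=4: u_4=271/300 ∈ [5/7, 1) → index 4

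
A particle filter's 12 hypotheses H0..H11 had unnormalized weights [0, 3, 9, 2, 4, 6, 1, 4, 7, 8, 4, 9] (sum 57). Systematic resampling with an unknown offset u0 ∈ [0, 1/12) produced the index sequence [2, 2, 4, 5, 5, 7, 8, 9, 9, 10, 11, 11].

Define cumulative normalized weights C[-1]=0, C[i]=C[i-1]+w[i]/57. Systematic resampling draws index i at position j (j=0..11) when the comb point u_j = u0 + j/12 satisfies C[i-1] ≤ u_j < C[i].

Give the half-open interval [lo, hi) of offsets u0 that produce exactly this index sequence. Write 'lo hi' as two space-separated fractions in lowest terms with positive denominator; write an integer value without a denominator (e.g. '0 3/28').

3/38 1/12

C = [0, 1/19, 4/19, 14/57, 6/19, 8/19, 25/57, 29/57, 12/19, 44/57, 16/19, 1]
j=0 picked index 2: u0 ∈ [1/19, 4/19)
j=1 picked index 2: u0 ∈ [-7/228, 29/228)
j=2 picked index 4: u0 ∈ [3/38, 17/114)
j=3 picked index 5: u0 ∈ [5/76, 13/76)
j=4 picked index 5: u0 ∈ [-1/57, 5/57)
j=5 picked index 7: u0 ∈ [5/228, 7/76)
j=6 picked index 8: u0 ∈ [1/114, 5/38)
j=7 picked index 9: u0 ∈ [11/228, 43/228)
j=8 picked index 9: u0 ∈ [-2/57, 2/19)
j=9 picked index 10: u0 ∈ [5/228, 7/76)
j=10 picked index 11: u0 ∈ [1/114, 1/6)
j=11 picked index 11: u0 ∈ [-17/228, 1/12)
intersection: [3/38, 1/12)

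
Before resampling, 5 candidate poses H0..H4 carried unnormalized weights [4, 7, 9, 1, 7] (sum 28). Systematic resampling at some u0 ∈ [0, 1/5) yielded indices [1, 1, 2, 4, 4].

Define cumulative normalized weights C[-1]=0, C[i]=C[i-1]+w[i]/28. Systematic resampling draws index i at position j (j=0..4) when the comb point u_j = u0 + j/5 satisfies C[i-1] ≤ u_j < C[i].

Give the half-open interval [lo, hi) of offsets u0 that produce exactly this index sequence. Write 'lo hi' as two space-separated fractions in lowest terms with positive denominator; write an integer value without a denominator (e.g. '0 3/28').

3/20 27/140

C = [1/7, 11/28, 5/7, 3/4, 1]
j=0 picked index 1: u0 ∈ [1/7, 11/28)
j=1 picked index 1: u0 ∈ [-2/35, 27/140)
j=2 picked index 2: u0 ∈ [-1/140, 11/35)
j=3 picked index 4: u0 ∈ [3/20, 2/5)
j=4 picked index 4: u0 ∈ [-1/20, 1/5)
intersection: [3/20, 27/140)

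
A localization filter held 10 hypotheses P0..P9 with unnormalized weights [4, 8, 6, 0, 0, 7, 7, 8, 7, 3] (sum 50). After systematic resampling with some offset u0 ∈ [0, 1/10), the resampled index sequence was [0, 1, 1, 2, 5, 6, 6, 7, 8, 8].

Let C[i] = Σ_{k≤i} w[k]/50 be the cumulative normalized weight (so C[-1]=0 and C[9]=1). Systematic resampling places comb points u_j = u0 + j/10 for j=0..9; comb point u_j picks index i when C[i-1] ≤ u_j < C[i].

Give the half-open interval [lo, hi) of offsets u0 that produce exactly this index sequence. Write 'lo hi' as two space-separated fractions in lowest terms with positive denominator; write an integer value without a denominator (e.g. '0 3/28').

0 1/25

C = [2/25, 6/25, 9/25, 9/25, 9/25, 1/2, 16/25, 4/5, 47/50, 1]
j=0 picked index 0: u0 ∈ [0, 2/25)
j=1 picked index 1: u0 ∈ [-1/50, 7/50)
j=2 picked index 1: u0 ∈ [-3/25, 1/25)
j=3 picked index 2: u0 ∈ [-3/50, 3/50)
j=4 picked index 5: u0 ∈ [-1/25, 1/10)
j=5 picked index 6: u0 ∈ [0, 7/50)
j=6 picked index 6: u0 ∈ [-1/10, 1/25)
j=7 picked index 7: u0 ∈ [-3/50, 1/10)
j=8 picked index 8: u0 ∈ [0, 7/50)
j=9 picked index 8: u0 ∈ [-1/10, 1/25)
intersection: [0, 1/25)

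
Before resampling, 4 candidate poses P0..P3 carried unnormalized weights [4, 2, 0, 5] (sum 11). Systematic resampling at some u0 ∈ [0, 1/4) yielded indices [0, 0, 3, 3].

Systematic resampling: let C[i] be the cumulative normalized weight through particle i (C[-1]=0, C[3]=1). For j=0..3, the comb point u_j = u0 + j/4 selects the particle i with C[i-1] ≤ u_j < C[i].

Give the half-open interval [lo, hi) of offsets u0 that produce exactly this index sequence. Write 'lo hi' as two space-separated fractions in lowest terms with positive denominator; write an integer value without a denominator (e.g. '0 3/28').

C = [4/11, 6/11, 6/11, 1]
j=0 picked index 0: u0 ∈ [0, 4/11)
j=1 picked index 0: u0 ∈ [-1/4, 5/44)
j=2 picked index 3: u0 ∈ [1/22, 1/2)
j=3 picked index 3: u0 ∈ [-9/44, 1/4)
intersection: [1/22, 5/44)

1/22 5/44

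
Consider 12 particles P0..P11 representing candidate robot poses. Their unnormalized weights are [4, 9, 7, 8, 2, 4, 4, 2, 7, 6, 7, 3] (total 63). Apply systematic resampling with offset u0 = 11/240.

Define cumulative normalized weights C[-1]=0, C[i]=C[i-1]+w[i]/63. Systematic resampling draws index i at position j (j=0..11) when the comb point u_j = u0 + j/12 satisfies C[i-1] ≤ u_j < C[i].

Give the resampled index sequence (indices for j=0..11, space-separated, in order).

0 1 2 2 3 4 6 7 8 9 10 11

C = [4/63, 13/63, 20/63, 4/9, 10/21, 34/63, 38/63, 40/63, 47/63, 53/63, 20/21, 1]
j=0: u_0=11/240 ∈ [0, 4/63) → index 0
j=1: u_1=31/240 ∈ [4/63, 13/63) → index 1
j=2: u_2=17/80 ∈ [13/63, 20/63) → index 2
j=3: u_3=71/240 ∈ [13/63, 20/63) → index 2
j=4: u_4=91/240 ∈ [20/63, 4/9) → index 3
j=5: u_5=37/80 ∈ [4/9, 10/21) → index 4
j=6: u_6=131/240 ∈ [34/63, 38/63) → index 6
j=7: u_7=151/240 ∈ [38/63, 40/63) → index 7
j=8: u_8=57/80 ∈ [40/63, 47/63) → index 8
j=9: u_9=191/240 ∈ [47/63, 53/63) → index 9
j=10: u_10=211/240 ∈ [53/63, 20/21) → index 10
j=11: u_11=77/80 ∈ [20/21, 1) → index 11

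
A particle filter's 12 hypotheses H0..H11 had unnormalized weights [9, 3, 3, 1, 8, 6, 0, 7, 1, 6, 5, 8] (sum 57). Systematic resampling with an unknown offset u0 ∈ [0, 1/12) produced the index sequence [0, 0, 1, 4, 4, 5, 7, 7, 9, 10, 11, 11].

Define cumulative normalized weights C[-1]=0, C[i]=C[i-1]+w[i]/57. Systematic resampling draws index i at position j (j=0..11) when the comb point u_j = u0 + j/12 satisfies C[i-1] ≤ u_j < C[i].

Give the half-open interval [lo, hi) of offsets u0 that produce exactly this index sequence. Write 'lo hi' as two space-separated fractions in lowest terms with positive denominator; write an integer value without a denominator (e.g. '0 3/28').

C = [3/19, 4/19, 5/19, 16/57, 8/19, 10/19, 10/19, 37/57, 2/3, 44/57, 49/57, 1]
j=0 picked index 0: u0 ∈ [0, 3/19)
j=1 picked index 0: u0 ∈ [-1/12, 17/228)
j=2 picked index 1: u0 ∈ [-1/114, 5/114)
j=3 picked index 4: u0 ∈ [7/228, 13/76)
j=4 picked index 4: u0 ∈ [-1/19, 5/57)
j=5 picked index 5: u0 ∈ [1/228, 25/228)
j=6 picked index 7: u0 ∈ [1/38, 17/114)
j=7 picked index 7: u0 ∈ [-13/228, 5/76)
j=8 picked index 9: u0 ∈ [0, 2/19)
j=9 picked index 10: u0 ∈ [5/228, 25/228)
j=10 picked index 11: u0 ∈ [1/38, 1/6)
j=11 picked index 11: u0 ∈ [-13/228, 1/12)
intersection: [7/228, 5/114)

7/228 5/114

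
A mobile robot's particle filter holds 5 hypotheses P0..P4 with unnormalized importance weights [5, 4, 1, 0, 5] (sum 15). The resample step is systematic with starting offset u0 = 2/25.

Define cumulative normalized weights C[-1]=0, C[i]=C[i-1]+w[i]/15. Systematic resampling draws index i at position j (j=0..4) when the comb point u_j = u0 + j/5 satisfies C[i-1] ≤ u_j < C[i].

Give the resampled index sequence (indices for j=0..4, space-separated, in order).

C = [1/3, 3/5, 2/3, 2/3, 1]
j=0: u_0=2/25 ∈ [0, 1/3) → index 0
j=1: u_1=7/25 ∈ [0, 1/3) → index 0
j=2: u_2=12/25 ∈ [1/3, 3/5) → index 1
j=3: u_3=17/25 ∈ [2/3, 1) → index 4
j=4: u_4=22/25 ∈ [2/3, 1) → index 4

0 0 1 4 4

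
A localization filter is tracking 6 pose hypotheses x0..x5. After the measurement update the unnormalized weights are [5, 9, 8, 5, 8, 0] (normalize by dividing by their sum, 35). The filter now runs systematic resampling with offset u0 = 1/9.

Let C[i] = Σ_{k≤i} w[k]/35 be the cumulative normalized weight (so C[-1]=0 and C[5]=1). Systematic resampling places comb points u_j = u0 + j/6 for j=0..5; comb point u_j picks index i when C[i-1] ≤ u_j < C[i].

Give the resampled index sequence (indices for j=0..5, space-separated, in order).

C = [1/7, 2/5, 22/35, 27/35, 1, 1]
j=0: u_0=1/9 ∈ [0, 1/7) → index 0
j=1: u_1=5/18 ∈ [1/7, 2/5) → index 1
j=2: u_2=4/9 ∈ [2/5, 22/35) → index 2
j=3: u_3=11/18 ∈ [2/5, 22/35) → index 2
j=4: u_4=7/9 ∈ [27/35, 1) → index 4
j=5: u_5=17/18 ∈ [27/35, 1) → index 4

0 1 2 2 4 4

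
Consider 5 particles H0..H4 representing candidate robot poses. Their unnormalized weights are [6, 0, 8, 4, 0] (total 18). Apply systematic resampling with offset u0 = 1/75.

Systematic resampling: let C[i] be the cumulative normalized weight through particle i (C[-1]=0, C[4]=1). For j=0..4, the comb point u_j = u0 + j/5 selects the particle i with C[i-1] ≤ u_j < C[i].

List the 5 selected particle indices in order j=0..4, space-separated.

0 0 2 2 3

C = [1/3, 1/3, 7/9, 1, 1]
j=0: u_0=1/75 ∈ [0, 1/3) → index 0
j=1: u_1=16/75 ∈ [0, 1/3) → index 0
j=2: u_2=31/75 ∈ [1/3, 7/9) → index 2
j=3: u_3=46/75 ∈ [1/3, 7/9) → index 2
j=4: u_4=61/75 ∈ [7/9, 1) → index 3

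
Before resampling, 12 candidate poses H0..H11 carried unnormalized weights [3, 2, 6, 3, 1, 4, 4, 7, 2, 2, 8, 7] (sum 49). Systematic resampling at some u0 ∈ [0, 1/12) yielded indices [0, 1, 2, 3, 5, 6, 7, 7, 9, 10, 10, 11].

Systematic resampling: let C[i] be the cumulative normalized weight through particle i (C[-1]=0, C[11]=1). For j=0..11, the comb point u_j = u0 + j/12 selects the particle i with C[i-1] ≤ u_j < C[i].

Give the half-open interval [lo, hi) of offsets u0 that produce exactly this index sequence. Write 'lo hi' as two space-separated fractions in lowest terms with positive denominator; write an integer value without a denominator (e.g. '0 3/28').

0 11/588

C = [3/49, 5/49, 11/49, 2/7, 15/49, 19/49, 23/49, 30/49, 32/49, 34/49, 6/7, 1]
j=0 picked index 0: u0 ∈ [0, 3/49)
j=1 picked index 1: u0 ∈ [-13/588, 11/588)
j=2 picked index 2: u0 ∈ [-19/294, 17/294)
j=3 picked index 3: u0 ∈ [-5/196, 1/28)
j=4 picked index 5: u0 ∈ [-4/147, 8/147)
j=5 picked index 6: u0 ∈ [-17/588, 31/588)
j=6 picked index 7: u0 ∈ [-3/98, 11/98)
j=7 picked index 7: u0 ∈ [-67/588, 17/588)
j=8 picked index 9: u0 ∈ [-2/147, 4/147)
j=9 picked index 10: u0 ∈ [-11/196, 3/28)
j=10 picked index 10: u0 ∈ [-41/294, 1/42)
j=11 picked index 11: u0 ∈ [-5/84, 1/12)
intersection: [0, 11/588)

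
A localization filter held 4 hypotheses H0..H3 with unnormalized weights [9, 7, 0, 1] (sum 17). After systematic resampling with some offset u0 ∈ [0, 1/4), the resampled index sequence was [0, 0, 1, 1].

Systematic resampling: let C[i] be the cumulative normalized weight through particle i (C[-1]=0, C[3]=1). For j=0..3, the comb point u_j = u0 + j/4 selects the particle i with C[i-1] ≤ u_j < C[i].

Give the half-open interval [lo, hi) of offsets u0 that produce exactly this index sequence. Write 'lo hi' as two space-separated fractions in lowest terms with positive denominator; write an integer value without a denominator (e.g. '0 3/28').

C = [9/17, 16/17, 16/17, 1]
j=0 picked index 0: u0 ∈ [0, 9/17)
j=1 picked index 0: u0 ∈ [-1/4, 19/68)
j=2 picked index 1: u0 ∈ [1/34, 15/34)
j=3 picked index 1: u0 ∈ [-15/68, 13/68)
intersection: [1/34, 13/68)

1/34 13/68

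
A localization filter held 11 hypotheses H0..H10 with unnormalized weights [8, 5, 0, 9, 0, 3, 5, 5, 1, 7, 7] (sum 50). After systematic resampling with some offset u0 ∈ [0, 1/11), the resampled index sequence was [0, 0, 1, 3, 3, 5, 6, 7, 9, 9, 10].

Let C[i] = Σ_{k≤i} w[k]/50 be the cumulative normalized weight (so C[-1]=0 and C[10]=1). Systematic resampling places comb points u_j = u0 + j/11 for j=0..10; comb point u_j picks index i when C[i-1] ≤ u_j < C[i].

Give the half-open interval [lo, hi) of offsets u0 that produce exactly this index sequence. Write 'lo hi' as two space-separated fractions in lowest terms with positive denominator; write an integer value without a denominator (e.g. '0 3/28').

0 23/550

C = [4/25, 13/50, 13/50, 11/25, 11/25, 1/2, 3/5, 7/10, 18/25, 43/50, 1]
j=0 picked index 0: u0 ∈ [0, 4/25)
j=1 picked index 0: u0 ∈ [-1/11, 19/275)
j=2 picked index 1: u0 ∈ [-6/275, 43/550)
j=3 picked index 3: u0 ∈ [-7/550, 46/275)
j=4 picked index 3: u0 ∈ [-57/550, 21/275)
j=5 picked index 5: u0 ∈ [-4/275, 1/22)
j=6 picked index 6: u0 ∈ [-1/22, 3/55)
j=7 picked index 7: u0 ∈ [-2/55, 7/110)
j=8 picked index 9: u0 ∈ [-2/275, 73/550)
j=9 picked index 9: u0 ∈ [-27/275, 23/550)
j=10 picked index 10: u0 ∈ [-27/550, 1/11)
intersection: [0, 23/550)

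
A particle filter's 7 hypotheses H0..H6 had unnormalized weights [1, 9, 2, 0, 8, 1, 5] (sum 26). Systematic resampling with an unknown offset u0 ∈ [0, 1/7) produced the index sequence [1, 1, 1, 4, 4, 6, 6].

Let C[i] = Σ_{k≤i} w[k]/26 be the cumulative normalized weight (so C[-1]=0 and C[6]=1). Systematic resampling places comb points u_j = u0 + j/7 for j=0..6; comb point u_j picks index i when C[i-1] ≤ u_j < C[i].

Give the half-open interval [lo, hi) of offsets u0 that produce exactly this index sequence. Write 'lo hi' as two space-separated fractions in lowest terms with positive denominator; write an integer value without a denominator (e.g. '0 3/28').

17/182 9/91

C = [1/26, 5/13, 6/13, 6/13, 10/13, 21/26, 1]
j=0 picked index 1: u0 ∈ [1/26, 5/13)
j=1 picked index 1: u0 ∈ [-19/182, 22/91)
j=2 picked index 1: u0 ∈ [-45/182, 9/91)
j=3 picked index 4: u0 ∈ [3/91, 31/91)
j=4 picked index 4: u0 ∈ [-10/91, 18/91)
j=5 picked index 6: u0 ∈ [17/182, 2/7)
j=6 picked index 6: u0 ∈ [-9/182, 1/7)
intersection: [17/182, 9/91)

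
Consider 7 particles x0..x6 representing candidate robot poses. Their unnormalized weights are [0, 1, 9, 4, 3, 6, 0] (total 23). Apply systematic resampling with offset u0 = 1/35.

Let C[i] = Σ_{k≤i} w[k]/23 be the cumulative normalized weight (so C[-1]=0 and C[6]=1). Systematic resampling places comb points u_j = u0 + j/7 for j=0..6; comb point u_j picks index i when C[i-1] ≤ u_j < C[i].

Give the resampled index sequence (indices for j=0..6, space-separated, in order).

1 2 2 3 3 5 5

C = [0, 1/23, 10/23, 14/23, 17/23, 1, 1]
j=0: u_0=1/35 ∈ [0, 1/23) → index 1
j=1: u_1=6/35 ∈ [1/23, 10/23) → index 2
j=2: u_2=11/35 ∈ [1/23, 10/23) → index 2
j=3: u_3=16/35 ∈ [10/23, 14/23) → index 3
j=4: u_4=3/5 ∈ [10/23, 14/23) → index 3
j=5: u_5=26/35 ∈ [17/23, 1) → index 5
j=6: u_6=31/35 ∈ [17/23, 1) → index 5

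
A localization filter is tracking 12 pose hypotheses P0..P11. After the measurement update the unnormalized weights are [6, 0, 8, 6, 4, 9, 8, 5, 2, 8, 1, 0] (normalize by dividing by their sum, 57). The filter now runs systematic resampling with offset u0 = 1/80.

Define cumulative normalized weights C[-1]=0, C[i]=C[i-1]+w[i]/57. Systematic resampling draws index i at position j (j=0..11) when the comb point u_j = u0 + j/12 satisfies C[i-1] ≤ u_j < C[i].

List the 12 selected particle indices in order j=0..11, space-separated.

0 0 2 3 3 5 5 6 6 7 9 9

C = [2/19, 2/19, 14/57, 20/57, 8/19, 11/19, 41/57, 46/57, 16/19, 56/57, 1, 1]
j=0: u_0=1/80 ∈ [0, 2/19) → index 0
j=1: u_1=23/240 ∈ [0, 2/19) → index 0
j=2: u_2=43/240 ∈ [2/19, 14/57) → index 2
j=3: u_3=21/80 ∈ [14/57, 20/57) → index 3
j=4: u_4=83/240 ∈ [14/57, 20/57) → index 3
j=5: u_5=103/240 ∈ [8/19, 11/19) → index 5
j=6: u_6=41/80 ∈ [8/19, 11/19) → index 5
j=7: u_7=143/240 ∈ [11/19, 41/57) → index 6
j=8: u_8=163/240 ∈ [11/19, 41/57) → index 6
j=9: u_9=61/80 ∈ [41/57, 46/57) → index 7
j=10: u_10=203/240 ∈ [16/19, 56/57) → index 9
j=11: u_11=223/240 ∈ [16/19, 56/57) → index 9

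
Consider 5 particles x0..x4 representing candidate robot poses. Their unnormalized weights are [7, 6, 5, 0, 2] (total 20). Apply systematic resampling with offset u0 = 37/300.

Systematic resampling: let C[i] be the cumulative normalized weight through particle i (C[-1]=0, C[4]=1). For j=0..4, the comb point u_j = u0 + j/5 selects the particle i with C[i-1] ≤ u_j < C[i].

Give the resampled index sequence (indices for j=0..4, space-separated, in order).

C = [7/20, 13/20, 9/10, 9/10, 1]
j=0: u_0=37/300 ∈ [0, 7/20) → index 0
j=1: u_1=97/300 ∈ [0, 7/20) → index 0
j=2: u_2=157/300 ∈ [7/20, 13/20) → index 1
j=3: u_3=217/300 ∈ [13/20, 9/10) → index 2
j=4: u_4=277/300 ∈ [9/10, 1) → index 4

0 0 1 2 4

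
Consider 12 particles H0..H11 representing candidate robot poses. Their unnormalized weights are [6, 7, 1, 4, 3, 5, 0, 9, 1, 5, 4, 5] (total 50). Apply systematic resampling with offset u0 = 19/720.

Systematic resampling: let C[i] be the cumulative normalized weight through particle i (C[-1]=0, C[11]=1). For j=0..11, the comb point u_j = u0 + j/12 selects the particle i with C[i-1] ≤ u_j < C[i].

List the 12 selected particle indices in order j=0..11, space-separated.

C = [3/25, 13/50, 7/25, 9/25, 21/50, 13/25, 13/25, 7/10, 18/25, 41/50, 9/10, 1]
j=0: u_0=19/720 ∈ [0, 3/25) → index 0
j=1: u_1=79/720 ∈ [0, 3/25) → index 0
j=2: u_2=139/720 ∈ [3/25, 13/50) → index 1
j=3: u_3=199/720 ∈ [13/50, 7/25) → index 2
j=4: u_4=259/720 ∈ [7/25, 9/25) → index 3
j=5: u_5=319/720 ∈ [21/50, 13/25) → index 5
j=6: u_6=379/720 ∈ [13/25, 7/10) → index 7
j=7: u_7=439/720 ∈ [13/25, 7/10) → index 7
j=8: u_8=499/720 ∈ [13/25, 7/10) → index 7
j=9: u_9=559/720 ∈ [18/25, 41/50) → index 9
j=10: u_10=619/720 ∈ [41/50, 9/10) → index 10
j=11: u_11=679/720 ∈ [9/10, 1) → index 11

0 0 1 2 3 5 7 7 7 9 10 11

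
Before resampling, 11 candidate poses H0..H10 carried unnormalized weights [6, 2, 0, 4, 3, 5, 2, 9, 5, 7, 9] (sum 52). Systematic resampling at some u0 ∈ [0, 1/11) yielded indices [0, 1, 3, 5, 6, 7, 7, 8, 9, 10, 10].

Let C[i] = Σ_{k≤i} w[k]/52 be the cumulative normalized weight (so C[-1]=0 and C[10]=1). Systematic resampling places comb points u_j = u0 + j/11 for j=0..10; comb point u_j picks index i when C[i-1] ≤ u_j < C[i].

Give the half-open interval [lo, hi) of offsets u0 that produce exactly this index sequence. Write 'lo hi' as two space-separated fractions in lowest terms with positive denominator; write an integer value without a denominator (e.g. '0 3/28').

7/286 7/143

C = [3/26, 2/13, 2/13, 3/13, 15/52, 5/13, 11/26, 31/52, 9/13, 43/52, 1]
j=0 picked index 0: u0 ∈ [0, 3/26)
j=1 picked index 1: u0 ∈ [7/286, 9/143)
j=2 picked index 3: u0 ∈ [-4/143, 7/143)
j=3 picked index 5: u0 ∈ [9/572, 16/143)
j=4 picked index 6: u0 ∈ [3/143, 17/286)
j=5 picked index 7: u0 ∈ [-9/286, 81/572)
j=6 picked index 7: u0 ∈ [-35/286, 29/572)
j=7 picked index 8: u0 ∈ [-23/572, 8/143)
j=8 picked index 9: u0 ∈ [-5/143, 57/572)
j=9 picked index 10: u0 ∈ [5/572, 2/11)
j=10 picked index 10: u0 ∈ [-47/572, 1/11)
intersection: [7/286, 7/143)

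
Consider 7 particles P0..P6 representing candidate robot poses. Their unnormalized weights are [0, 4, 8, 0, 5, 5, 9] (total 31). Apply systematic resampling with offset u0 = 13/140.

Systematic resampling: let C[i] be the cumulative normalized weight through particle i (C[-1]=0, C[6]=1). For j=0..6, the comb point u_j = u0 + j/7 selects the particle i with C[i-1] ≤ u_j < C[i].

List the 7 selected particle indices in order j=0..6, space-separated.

1 2 2 4 5 6 6

C = [0, 4/31, 12/31, 12/31, 17/31, 22/31, 1]
j=0: u_0=13/140 ∈ [0, 4/31) → index 1
j=1: u_1=33/140 ∈ [4/31, 12/31) → index 2
j=2: u_2=53/140 ∈ [4/31, 12/31) → index 2
j=3: u_3=73/140 ∈ [12/31, 17/31) → index 4
j=4: u_4=93/140 ∈ [17/31, 22/31) → index 5
j=5: u_5=113/140 ∈ [22/31, 1) → index 6
j=6: u_6=19/20 ∈ [22/31, 1) → index 6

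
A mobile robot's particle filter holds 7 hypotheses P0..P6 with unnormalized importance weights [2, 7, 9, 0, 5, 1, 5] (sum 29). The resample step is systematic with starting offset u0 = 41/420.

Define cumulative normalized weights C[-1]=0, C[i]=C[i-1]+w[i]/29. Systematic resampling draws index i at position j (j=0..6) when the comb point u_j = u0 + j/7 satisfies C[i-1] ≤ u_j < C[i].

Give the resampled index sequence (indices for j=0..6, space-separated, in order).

C = [2/29, 9/29, 18/29, 18/29, 23/29, 24/29, 1]
j=0: u_0=41/420 ∈ [2/29, 9/29) → index 1
j=1: u_1=101/420 ∈ [2/29, 9/29) → index 1
j=2: u_2=23/60 ∈ [9/29, 18/29) → index 2
j=3: u_3=221/420 ∈ [9/29, 18/29) → index 2
j=4: u_4=281/420 ∈ [18/29, 23/29) → index 4
j=5: u_5=341/420 ∈ [23/29, 24/29) → index 5
j=6: u_6=401/420 ∈ [24/29, 1) → index 6

1 1 2 2 4 5 6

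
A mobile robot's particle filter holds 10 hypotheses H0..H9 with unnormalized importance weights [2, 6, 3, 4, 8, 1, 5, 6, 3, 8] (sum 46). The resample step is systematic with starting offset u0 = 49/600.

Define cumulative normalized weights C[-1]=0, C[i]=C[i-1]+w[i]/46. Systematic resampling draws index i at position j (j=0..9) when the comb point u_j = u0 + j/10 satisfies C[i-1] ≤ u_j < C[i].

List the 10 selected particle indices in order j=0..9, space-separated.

C = [1/23, 4/23, 11/46, 15/46, 1/2, 12/23, 29/46, 35/46, 19/23, 1]
j=0: u_0=49/600 ∈ [1/23, 4/23) → index 1
j=1: u_1=109/600 ∈ [4/23, 11/46) → index 2
j=2: u_2=169/600 ∈ [11/46, 15/46) → index 3
j=3: u_3=229/600 ∈ [15/46, 1/2) → index 4
j=4: u_4=289/600 ∈ [15/46, 1/2) → index 4
j=5: u_5=349/600 ∈ [12/23, 29/46) → index 6
j=6: u_6=409/600 ∈ [29/46, 35/46) → index 7
j=7: u_7=469/600 ∈ [35/46, 19/23) → index 8
j=8: u_8=529/600 ∈ [19/23, 1) → index 9
j=9: u_9=589/600 ∈ [19/23, 1) → index 9

1 2 3 4 4 6 7 8 9 9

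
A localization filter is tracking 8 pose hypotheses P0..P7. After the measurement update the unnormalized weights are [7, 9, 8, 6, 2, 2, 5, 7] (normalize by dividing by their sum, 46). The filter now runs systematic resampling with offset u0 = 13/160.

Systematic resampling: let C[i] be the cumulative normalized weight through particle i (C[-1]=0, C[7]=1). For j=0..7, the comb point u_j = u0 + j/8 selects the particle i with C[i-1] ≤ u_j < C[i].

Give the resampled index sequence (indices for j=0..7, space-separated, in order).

0 1 1 2 3 5 6 7

C = [7/46, 8/23, 12/23, 15/23, 16/23, 17/23, 39/46, 1]
j=0: u_0=13/160 ∈ [0, 7/46) → index 0
j=1: u_1=33/160 ∈ [7/46, 8/23) → index 1
j=2: u_2=53/160 ∈ [7/46, 8/23) → index 1
j=3: u_3=73/160 ∈ [8/23, 12/23) → index 2
j=4: u_4=93/160 ∈ [12/23, 15/23) → index 3
j=5: u_5=113/160 ∈ [16/23, 17/23) → index 5
j=6: u_6=133/160 ∈ [17/23, 39/46) → index 6
j=7: u_7=153/160 ∈ [39/46, 1) → index 7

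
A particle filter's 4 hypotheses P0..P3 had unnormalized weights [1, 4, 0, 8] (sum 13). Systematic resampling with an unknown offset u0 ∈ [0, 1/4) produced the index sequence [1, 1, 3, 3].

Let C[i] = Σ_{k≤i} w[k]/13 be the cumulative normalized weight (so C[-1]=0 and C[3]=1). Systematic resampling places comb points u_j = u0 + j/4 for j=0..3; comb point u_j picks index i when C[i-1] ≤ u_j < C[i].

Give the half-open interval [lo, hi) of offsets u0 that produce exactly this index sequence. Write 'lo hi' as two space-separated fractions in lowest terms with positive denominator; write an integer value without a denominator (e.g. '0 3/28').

C = [1/13, 5/13, 5/13, 1]
j=0 picked index 1: u0 ∈ [1/13, 5/13)
j=1 picked index 1: u0 ∈ [-9/52, 7/52)
j=2 picked index 3: u0 ∈ [-3/26, 1/2)
j=3 picked index 3: u0 ∈ [-19/52, 1/4)
intersection: [1/13, 7/52)

1/13 7/52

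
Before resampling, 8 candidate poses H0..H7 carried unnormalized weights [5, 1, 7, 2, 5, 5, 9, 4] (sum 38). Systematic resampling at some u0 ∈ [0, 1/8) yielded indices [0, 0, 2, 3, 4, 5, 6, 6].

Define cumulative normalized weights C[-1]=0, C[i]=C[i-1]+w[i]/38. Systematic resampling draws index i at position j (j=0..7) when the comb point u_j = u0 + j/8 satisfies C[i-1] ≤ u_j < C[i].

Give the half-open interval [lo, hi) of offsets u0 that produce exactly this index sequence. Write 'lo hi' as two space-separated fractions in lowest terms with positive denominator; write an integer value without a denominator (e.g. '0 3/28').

C = [5/38, 3/19, 13/38, 15/38, 10/19, 25/38, 17/19, 1]
j=0 picked index 0: u0 ∈ [0, 5/38)
j=1 picked index 0: u0 ∈ [-1/8, 1/152)
j=2 picked index 2: u0 ∈ [-7/76, 7/76)
j=3 picked index 3: u0 ∈ [-5/152, 3/152)
j=4 picked index 4: u0 ∈ [-2/19, 1/38)
j=5 picked index 5: u0 ∈ [-15/152, 5/152)
j=6 picked index 6: u0 ∈ [-7/76, 11/76)
j=7 picked index 6: u0 ∈ [-33/152, 3/152)
intersection: [0, 1/152)

0 1/152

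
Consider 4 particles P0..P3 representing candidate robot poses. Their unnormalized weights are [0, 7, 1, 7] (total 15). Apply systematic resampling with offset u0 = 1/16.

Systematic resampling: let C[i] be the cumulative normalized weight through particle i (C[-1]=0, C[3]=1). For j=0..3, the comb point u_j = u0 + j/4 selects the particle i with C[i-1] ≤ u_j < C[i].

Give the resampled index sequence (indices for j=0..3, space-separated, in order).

1 1 3 3

C = [0, 7/15, 8/15, 1]
j=0: u_0=1/16 ∈ [0, 7/15) → index 1
j=1: u_1=5/16 ∈ [0, 7/15) → index 1
j=2: u_2=9/16 ∈ [8/15, 1) → index 3
j=3: u_3=13/16 ∈ [8/15, 1) → index 3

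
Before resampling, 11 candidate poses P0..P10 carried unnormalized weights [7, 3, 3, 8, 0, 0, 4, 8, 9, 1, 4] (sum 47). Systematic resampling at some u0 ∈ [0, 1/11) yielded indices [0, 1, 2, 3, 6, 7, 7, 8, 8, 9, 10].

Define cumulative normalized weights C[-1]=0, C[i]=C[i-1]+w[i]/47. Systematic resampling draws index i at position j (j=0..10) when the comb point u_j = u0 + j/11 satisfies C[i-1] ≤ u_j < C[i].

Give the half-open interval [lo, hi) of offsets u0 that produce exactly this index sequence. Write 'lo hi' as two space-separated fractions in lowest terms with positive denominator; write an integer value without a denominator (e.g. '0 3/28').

C = [7/47, 10/47, 13/47, 21/47, 21/47, 21/47, 25/47, 33/47, 42/47, 43/47, 1]
j=0 picked index 0: u0 ∈ [0, 7/47)
j=1 picked index 1: u0 ∈ [30/517, 63/517)
j=2 picked index 2: u0 ∈ [16/517, 49/517)
j=3 picked index 3: u0 ∈ [2/517, 90/517)
j=4 picked index 6: u0 ∈ [43/517, 87/517)
j=5 picked index 7: u0 ∈ [40/517, 128/517)
j=6 picked index 7: u0 ∈ [-7/517, 81/517)
j=7 picked index 8: u0 ∈ [34/517, 133/517)
j=8 picked index 8: u0 ∈ [-13/517, 86/517)
j=9 picked index 9: u0 ∈ [39/517, 50/517)
j=10 picked index 10: u0 ∈ [3/517, 1/11)
intersection: [43/517, 1/11)

43/517 1/11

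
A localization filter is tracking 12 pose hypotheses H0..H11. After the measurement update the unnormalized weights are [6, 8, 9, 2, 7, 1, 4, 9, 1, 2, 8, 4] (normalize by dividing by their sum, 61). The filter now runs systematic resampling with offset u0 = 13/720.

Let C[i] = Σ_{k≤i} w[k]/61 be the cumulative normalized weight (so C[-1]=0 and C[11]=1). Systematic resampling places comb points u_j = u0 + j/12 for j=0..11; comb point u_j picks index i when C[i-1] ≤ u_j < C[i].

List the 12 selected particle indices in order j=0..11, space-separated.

C = [6/61, 14/61, 23/61, 25/61, 32/61, 33/61, 37/61, 46/61, 47/61, 49/61, 57/61, 1]
j=0: u_0=13/720 ∈ [0, 6/61) → index 0
j=1: u_1=73/720 ∈ [6/61, 14/61) → index 1
j=2: u_2=133/720 ∈ [6/61, 14/61) → index 1
j=3: u_3=193/720 ∈ [14/61, 23/61) → index 2
j=4: u_4=253/720 ∈ [14/61, 23/61) → index 2
j=5: u_5=313/720 ∈ [25/61, 32/61) → index 4
j=6: u_6=373/720 ∈ [25/61, 32/61) → index 4
j=7: u_7=433/720 ∈ [33/61, 37/61) → index 6
j=8: u_8=493/720 ∈ [37/61, 46/61) → index 7
j=9: u_9=553/720 ∈ [46/61, 47/61) → index 8
j=10: u_10=613/720 ∈ [49/61, 57/61) → index 10
j=11: u_11=673/720 ∈ [57/61, 1) → index 11

0 1 1 2 2 4 4 6 7 8 10 11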